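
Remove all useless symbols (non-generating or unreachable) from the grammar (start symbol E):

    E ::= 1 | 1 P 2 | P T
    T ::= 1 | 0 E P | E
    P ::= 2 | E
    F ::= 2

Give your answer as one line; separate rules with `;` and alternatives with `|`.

E ::= 1 | 1 P 2 | P T; T ::= 1 | 0 E P | E; P ::= 2 | E

Generating nonterminals: {E, F, P, T}.
Reachable from E after that: {E, P, T}.
Removed useless symbols: {F} and every production mentioning them.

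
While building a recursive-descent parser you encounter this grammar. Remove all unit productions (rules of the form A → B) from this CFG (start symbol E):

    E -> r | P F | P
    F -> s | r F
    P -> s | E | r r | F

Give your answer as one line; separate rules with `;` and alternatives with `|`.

Unit pairs: E ⇒* {F, P}; P ⇒* {E, F}.
Replace each nonterminal's rules with the union of the non-unit rules of every nonterminal it unit-derives.

E -> r | P F | s | r r | r F; F -> s | r F; P -> r | P F | s | r r | r F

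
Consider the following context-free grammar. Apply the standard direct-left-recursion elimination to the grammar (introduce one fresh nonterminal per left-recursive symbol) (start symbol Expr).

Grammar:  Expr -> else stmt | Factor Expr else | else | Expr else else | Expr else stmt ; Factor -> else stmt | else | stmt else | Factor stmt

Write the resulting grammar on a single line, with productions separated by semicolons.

Expr -> else stmt Expr1 | Factor Expr else Expr1 | else Expr1; Factor -> else stmt Factor1 | else Factor1 | stmt else Factor1; Expr1 -> else else Expr1 | else stmt Expr1 | ε; Factor1 -> stmt Factor1 | ε

Directly left-recursive nonterminals: Expr, Factor.
For Expr: α = {else else, else stmt}, β = {else stmt, Factor Expr else, else}. Rewrite as Expr → β Expr1 and Expr1 → α Expr1 | ε.
For Factor: α = {stmt}, β = {else stmt, else, stmt else}. Rewrite as Factor → β Factor1 and Factor1 → α Factor1 | ε.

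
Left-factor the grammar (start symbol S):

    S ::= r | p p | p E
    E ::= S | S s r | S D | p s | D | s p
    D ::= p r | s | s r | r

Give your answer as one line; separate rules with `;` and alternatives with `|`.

S ::= r | p S'; E ::= p s | D | s p | S E'; D ::= p r | r | s D'; S' ::= p | E; E' ::= eps | s r | D; D' ::= eps | r

S has alternatives sharing prefix 'p': factor to S → p S' with S' → p | E.
E has alternatives sharing prefix 'S': factor to E → S E' with E' → ε | s r | D.
D has alternatives sharing prefix 's': factor to D → s D' with D' → ε | r.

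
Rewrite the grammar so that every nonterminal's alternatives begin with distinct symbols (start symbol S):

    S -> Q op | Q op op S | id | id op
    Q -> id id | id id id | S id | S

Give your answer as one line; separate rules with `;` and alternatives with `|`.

S has alternatives sharing prefix 'Q op': factor to S → Q op S' with S' → ε | op S.
S has alternatives sharing prefix 'id': factor to S → id S'' with S'' → ε | op.
Q has alternatives sharing prefix 'id id': factor to Q → id id Q' with Q' → ε | id.
Q has alternatives sharing prefix 'S': factor to Q → S Q'' with Q'' → id | ε.

S -> Q op S' | id S''; Q -> id id Q' | S Q''; S' -> ε | op S; S'' -> ε | op; Q' -> ε | id; Q'' -> id | ε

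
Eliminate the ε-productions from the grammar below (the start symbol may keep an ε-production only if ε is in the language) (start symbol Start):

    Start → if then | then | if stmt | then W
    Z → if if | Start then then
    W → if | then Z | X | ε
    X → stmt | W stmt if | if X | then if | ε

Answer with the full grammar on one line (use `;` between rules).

The nullable symbols are {W, X}.
ε ∉ L(G), so no ε-production is kept.
Add the nullable-subset variants: X → W stmt if gives W stmt if | stmt if. X → if X gives if X | if.

Start → if then | then | if stmt | then W; Z → if if | Start then then; W → if | then Z | X; X → stmt | W stmt if | stmt if | if X | if | then if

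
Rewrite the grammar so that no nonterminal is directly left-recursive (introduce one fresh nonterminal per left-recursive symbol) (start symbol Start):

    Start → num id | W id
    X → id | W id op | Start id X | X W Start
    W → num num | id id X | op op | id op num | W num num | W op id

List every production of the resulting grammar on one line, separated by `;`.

Left recursion appears on X, W.
For X: α = {W Start}, β = {id, W id op, Start id X}. Rewrite as X → β X1 and X1 → α X1 | ε.
For W: α = {num num, op id}, β = {num num, id id X, op op, id op num}. Rewrite as W → β W1 and W1 → α W1 | ε.

Start → num id | W id; X → id X1 | W id op X1 | Start id X X1; W → num num W1 | id id X W1 | op op W1 | id op num W1; X1 → W Start X1 | ε; W1 → num num W1 | op id W1 | ε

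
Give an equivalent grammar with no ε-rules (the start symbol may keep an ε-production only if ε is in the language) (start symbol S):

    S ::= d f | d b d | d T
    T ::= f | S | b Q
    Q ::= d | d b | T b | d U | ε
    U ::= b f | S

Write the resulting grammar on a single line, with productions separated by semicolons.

S ::= d f | d b d | d T; T ::= f | S | b Q | b; Q ::= d | d b | T b | d U; U ::= b f | S

Nullable nonterminals: {Q}.
ε ∉ L(G), so no ε-production is kept.
Add the nullable-subset variants: T → b Q gives b Q | b.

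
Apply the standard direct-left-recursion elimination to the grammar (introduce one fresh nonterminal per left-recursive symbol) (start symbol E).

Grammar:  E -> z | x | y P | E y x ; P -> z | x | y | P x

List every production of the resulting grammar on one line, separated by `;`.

E -> z E' | x E' | y P E'; P -> z P' | x P' | y P'; E' -> y x E' | ε; P' -> x P' | ε

Left recursion appears on E, P.
For E: α = {y x}, β = {z, x, y P}. Rewrite as E → β E' and E' → α E' | ε.
For P: α = {x}, β = {z, x, y}. Rewrite as P → β P' and P' → α P' | ε.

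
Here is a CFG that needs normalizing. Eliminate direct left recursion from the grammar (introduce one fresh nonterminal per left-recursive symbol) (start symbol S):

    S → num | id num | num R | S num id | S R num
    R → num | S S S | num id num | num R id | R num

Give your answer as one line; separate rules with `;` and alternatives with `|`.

Directly left-recursive nonterminals: S, R.
For S: α = {num id, R num}, β = {num, id num, num R}. Rewrite as S → β S' and S' → α S' | ε.
For R: α = {num}, β = {num, S S S, num id num, num R id}. Rewrite as R → β R' and R' → α R' | ε.

S → num S' | id num S' | num R S'; R → num R' | S S S R' | num id num R' | num R id R'; S' → num id S' | R num S' | ε; R' → num R' | ε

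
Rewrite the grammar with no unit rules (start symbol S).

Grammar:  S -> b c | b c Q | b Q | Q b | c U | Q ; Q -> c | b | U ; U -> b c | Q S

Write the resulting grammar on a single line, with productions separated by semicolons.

S -> b c | Q S | b c Q | b Q | Q b | c U | c | b; Q -> b c | Q S | c | b; U -> b c | Q S

Unit pairs: Q ⇒* {U}; S ⇒* {Q, U}.
For every A with A ⇒* B via unit rules, add B's non-unit alternatives to A; then delete every rule of the form X → Y.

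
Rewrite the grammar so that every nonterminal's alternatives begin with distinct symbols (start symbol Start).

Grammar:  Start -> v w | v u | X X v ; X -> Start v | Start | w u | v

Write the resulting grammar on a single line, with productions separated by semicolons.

Start has alternatives sharing prefix 'v': factor to Start → v Start1 with Start1 → w | u.
X has alternatives sharing prefix 'Start': factor to X → Start X1 with X1 → v | ε.

Start -> X X v | v Start1; X -> w u | v | Start X1; Start1 -> w | u; X1 -> v | ε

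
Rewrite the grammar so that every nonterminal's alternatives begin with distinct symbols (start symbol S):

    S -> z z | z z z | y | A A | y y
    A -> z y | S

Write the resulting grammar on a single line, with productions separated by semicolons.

S has alternatives sharing prefix 'z z': factor to S → z z S' with S' → ε | z.
S has alternatives sharing prefix 'y': factor to S → y S'' with S'' → ε | y.

S -> A A | z z S' | y S''; A -> z y | S; S' -> ε | z; S'' -> ε | y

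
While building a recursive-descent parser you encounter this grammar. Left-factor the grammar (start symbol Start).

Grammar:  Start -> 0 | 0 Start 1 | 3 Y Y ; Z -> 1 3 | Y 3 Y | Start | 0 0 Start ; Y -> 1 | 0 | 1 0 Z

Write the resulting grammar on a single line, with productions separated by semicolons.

Start -> 3 Y Y | 0 Start1; Z -> 1 3 | Y 3 Y | Start | 0 0 Start; Y -> 0 | 1 Y1; Start1 -> ε | Start 1; Y1 -> ε | 0 Z

Start has alternatives sharing prefix '0': factor to Start → 0 Start1 with Start1 → ε | Start 1.
Y has alternatives sharing prefix '1': factor to Y → 1 Y1 with Y1 → ε | 0 Z.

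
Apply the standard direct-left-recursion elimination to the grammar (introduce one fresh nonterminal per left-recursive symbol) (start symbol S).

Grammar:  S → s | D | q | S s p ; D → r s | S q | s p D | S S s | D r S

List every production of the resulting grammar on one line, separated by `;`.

S → s S' | D S' | q S'; D → r s D' | S q D' | s p D D' | S S s D'; S' → s p S' | ε; D' → r S D' | ε

S, D are directly left-recursive.
For S: α = {s p}, β = {s, D, q}. Rewrite as S → β S' and S' → α S' | ε.
For D: α = {r S}, β = {r s, S q, s p D, S S s}. Rewrite as D → β D' and D' → α D' | ε.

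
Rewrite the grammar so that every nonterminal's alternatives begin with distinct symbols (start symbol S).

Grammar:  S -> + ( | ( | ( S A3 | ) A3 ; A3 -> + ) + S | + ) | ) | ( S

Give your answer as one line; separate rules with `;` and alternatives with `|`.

S -> + ( | ) A3 | ( S'; A3 -> ) | ( S | + ) A3'; S' -> eps | S A3; A3' -> + S | eps

S has alternatives sharing prefix '(': factor to S → ( S' with S' → ε | S A3.
A3 has alternatives sharing prefix '+ )': factor to A3 → + ) A3' with A3' → + S | ε.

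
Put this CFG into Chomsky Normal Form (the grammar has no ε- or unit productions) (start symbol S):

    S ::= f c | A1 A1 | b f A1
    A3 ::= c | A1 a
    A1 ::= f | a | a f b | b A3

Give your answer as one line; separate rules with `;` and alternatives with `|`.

Introduce a nonterminal for each terminal appearing in a rule of length ≥ 2: X1 → f, X2 → c, X3 → b, X4 → a.
Binarize each right-hand side of length ≥ 3 by chaining fresh nonterminals (Y1, Y2, …): affected rules were S → X3 X1 A1; A1 → X4 X1 X3.

S ::= X1 X2 | A1 A1 | X3 Y1; A3 ::= c | A1 X4; A1 ::= f | a | X4 Y2 | X3 A3; X1 ::= f; X2 ::= c; X3 ::= b; X4 ::= a; Y1 ::= X1 A1; Y2 ::= X1 X3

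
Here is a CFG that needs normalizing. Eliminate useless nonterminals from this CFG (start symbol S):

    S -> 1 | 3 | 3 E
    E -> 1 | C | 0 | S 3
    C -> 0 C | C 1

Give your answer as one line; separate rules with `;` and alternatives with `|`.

S -> 1 | 3 | 3 E; E -> 1 | 0 | S 3

Generating nonterminals: {E, S}.
Reachable from S after that: {E, S}.
Removed useless symbols: {C} and every production mentioning them.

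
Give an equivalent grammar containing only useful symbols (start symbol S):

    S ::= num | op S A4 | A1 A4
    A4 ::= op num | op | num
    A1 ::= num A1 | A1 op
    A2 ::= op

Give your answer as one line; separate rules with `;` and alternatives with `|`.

S ::= num | op S A4; A4 ::= op num | op | num

Generating nonterminals: {A2, A4, S}.
Reachable from S after that: {A4, S}.
Removed useless symbols: {A1, A2} and every production mentioning them.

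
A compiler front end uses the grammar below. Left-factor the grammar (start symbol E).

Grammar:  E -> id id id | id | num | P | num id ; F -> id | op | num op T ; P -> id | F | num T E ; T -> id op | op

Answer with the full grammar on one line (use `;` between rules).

E -> P | id E' | num E''; F -> id | op | num op T; P -> id | F | num T E; T -> id op | op; E' -> id id | eps; E'' -> eps | id

E has alternatives sharing prefix 'id': factor to E → id E' with E' → id id | ε.
E has alternatives sharing prefix 'num': factor to E → num E'' with E'' → ε | id.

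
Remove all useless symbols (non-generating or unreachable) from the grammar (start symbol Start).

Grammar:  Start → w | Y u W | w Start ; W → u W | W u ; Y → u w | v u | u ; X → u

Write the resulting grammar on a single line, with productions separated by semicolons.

Generating nonterminals: {Start, X, Y}.
Reachable from Start after that: {Start}.
Removed useless symbols: {W, X, Y} and every production mentioning them.

Start → w | w Start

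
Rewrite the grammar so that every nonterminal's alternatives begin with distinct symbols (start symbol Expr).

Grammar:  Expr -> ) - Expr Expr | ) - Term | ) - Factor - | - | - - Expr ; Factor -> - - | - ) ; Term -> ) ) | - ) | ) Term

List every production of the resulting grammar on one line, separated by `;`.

Expr -> ) - Expr1 | - Expr2; Factor -> - Factor1; Term -> - ) | ) Term1; Expr1 -> Expr Expr | Term | Factor -; Expr2 -> ε | - Expr; Factor1 -> - | ); Term1 -> ) | Term

Expr has alternatives sharing prefix ') -': factor to Expr → ) - Expr1 with Expr1 → Expr Expr | Term | Factor -.
Expr has alternatives sharing prefix '-': factor to Expr → - Expr2 with Expr2 → ε | - Expr.
Factor has alternatives sharing prefix '-': factor to Factor → - Factor1 with Factor1 → - | ).
Term has alternatives sharing prefix ')': factor to Term → ) Term1 with Term1 → ) | Term.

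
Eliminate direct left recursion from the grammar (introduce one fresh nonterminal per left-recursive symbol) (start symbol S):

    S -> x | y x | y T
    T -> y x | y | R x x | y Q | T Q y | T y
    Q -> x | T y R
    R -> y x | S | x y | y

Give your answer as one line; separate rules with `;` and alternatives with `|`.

S -> x | y x | y T; T -> y x T' | y T' | R x x T' | y Q T'; Q -> x | T y R; R -> y x | S | x y | y; T' -> Q y T' | y T' | epsilon

T is directly left-recursive.
For T: α = {Q y, y}, β = {y x, y, R x x, y Q}. Rewrite as T → β T' and T' → α T' | ε.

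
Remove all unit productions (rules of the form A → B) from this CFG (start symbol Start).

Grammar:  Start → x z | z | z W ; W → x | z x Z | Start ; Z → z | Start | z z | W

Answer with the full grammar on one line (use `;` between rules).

Unit pairs: W ⇒* {Start}; Z ⇒* {Start, W}.
Replace each nonterminal's rules with the union of the non-unit rules of every nonterminal it unit-derives.

Start → x z | z | z W; W → x z | z | z W | x | z x Z; Z → z | z z | x z | z W | x | z x Z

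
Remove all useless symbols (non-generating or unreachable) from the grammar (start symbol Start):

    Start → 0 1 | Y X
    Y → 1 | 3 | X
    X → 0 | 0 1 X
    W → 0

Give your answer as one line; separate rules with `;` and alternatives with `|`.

Generating nonterminals: {Start, W, X, Y}.
Reachable from Start after that: {Start, X, Y}.
Removed useless symbols: {W} and every production mentioning them.

Start → 0 1 | Y X; Y → 1 | 3 | X; X → 0 | 0 1 X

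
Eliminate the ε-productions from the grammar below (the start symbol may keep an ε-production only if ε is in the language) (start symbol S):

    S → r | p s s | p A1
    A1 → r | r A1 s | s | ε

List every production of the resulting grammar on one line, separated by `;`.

S → r | p s s | p A1 | p; A1 → r | r A1 s | r s | s

The nullable symbols are {A1}.
ε ∉ L(G), so no ε-production is kept.
Expand every rule over subsets of its nullable positions: S → p A1 gives p A1 | p. A1 → r A1 s gives r A1 s | r s.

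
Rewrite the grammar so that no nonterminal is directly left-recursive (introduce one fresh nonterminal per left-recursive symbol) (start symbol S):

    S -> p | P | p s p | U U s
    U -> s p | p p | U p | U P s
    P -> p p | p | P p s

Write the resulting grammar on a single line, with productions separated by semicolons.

S -> p | P | p s p | U U s; U -> s p U' | p p U'; P -> p p P' | p P'; U' -> p U' | P s U' | ε; P' -> p s P' | ε

Directly left-recursive nonterminals: U, P.
For U: α = {p, P s}, β = {s p, p p}. Rewrite as U → β U' and U' → α U' | ε.
For P: α = {p s}, β = {p p, p}. Rewrite as P → β P' and P' → α P' | ε.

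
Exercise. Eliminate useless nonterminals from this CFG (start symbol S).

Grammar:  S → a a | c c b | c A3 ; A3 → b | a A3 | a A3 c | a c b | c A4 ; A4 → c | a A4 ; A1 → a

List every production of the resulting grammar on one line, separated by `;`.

Generating nonterminals: {A1, A3, A4, S}.
Reachable from S after that: {A3, A4, S}.
Removed useless symbols: {A1} and every production mentioning them.

S → a a | c c b | c A3; A3 → b | a A3 | a A3 c | a c b | c A4; A4 → c | a A4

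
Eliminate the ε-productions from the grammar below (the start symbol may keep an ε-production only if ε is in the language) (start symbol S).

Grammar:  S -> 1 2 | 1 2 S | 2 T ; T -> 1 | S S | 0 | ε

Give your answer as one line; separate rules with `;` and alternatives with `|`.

The nullable symbols are {T}.
ε ∉ L(G), so no ε-production is kept.
For each production, add variants omitting each subset of nullable occurrences: S → 2 T gives 2 T | 2.

S -> 1 2 | 1 2 S | 2 T | 2; T -> 1 | S S | 0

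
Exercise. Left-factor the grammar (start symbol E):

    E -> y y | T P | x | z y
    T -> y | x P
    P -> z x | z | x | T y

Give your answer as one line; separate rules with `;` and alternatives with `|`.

E -> y y | T P | x | z y; T -> y | x P; P -> x | T y | z P'; P' -> x | ε

P has alternatives sharing prefix 'z': factor to P → z P' with P' → x | ε.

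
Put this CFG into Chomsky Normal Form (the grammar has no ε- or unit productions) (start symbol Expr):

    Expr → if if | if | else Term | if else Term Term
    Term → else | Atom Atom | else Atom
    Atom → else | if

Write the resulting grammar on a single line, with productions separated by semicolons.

Expr → X1 X1 | if | X2 Term | X1 Y1; Term → else | Atom Atom | X2 Atom; Atom → else | if; X1 → if; X2 → else; Y1 → X2 Y2; Y2 → Term Term

Introduce a nonterminal for each terminal appearing in a rule of length ≥ 2: X1 → if, X2 → else.
Binarize each right-hand side of length ≥ 3 by chaining fresh nonterminals (Y1, Y2, …): affected rules were Expr → X1 X2 Term Term.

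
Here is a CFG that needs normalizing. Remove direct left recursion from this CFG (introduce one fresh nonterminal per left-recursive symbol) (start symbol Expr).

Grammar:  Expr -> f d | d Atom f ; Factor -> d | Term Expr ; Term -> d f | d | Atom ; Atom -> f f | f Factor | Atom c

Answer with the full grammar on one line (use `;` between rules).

Directly left-recursive nonterminal: Atom.
For Atom: α = {c}, β = {f f, f Factor}. Rewrite as Atom → β Atom1 and Atom1 → α Atom1 | ε.

Expr -> f d | d Atom f; Factor -> d | Term Expr; Term -> d f | d | Atom; Atom -> f f Atom1 | f Factor Atom1; Atom1 -> c Atom1 | ε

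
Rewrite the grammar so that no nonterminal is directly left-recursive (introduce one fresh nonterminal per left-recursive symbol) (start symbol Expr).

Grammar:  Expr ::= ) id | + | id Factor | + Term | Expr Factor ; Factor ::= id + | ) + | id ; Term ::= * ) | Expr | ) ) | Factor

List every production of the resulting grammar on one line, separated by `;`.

Expr ::= ) id Expr1 | + Expr1 | id Factor Expr1 | + Term Expr1; Factor ::= id + | ) + | id; Term ::= * ) | Expr | ) ) | Factor; Expr1 ::= Factor Expr1 | eps

Expr is directly left-recursive.
For Expr: α = {Factor}, β = {) id, +, id Factor, + Term}. Rewrite as Expr → β Expr1 and Expr1 → α Expr1 | ε.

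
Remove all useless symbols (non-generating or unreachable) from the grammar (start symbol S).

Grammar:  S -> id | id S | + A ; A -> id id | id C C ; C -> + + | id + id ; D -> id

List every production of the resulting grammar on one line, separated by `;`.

S -> id | id S | + A; A -> id id | id C C; C -> + + | id + id

Generating nonterminals: {A, C, D, S}.
Reachable from S after that: {A, C, S}.
Removed useless symbols: {D} and every production mentioning them.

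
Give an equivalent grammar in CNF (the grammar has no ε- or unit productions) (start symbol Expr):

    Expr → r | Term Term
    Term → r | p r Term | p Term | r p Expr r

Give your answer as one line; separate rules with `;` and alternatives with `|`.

Introduce a nonterminal for each terminal appearing in a rule of length ≥ 2: X1 → p, X2 → r.
Binarize each right-hand side of length ≥ 3 by chaining fresh nonterminals (Y1, Y2, …): affected rules were Term → X1 X2 Term; Term → X2 X1 Expr X2.

Expr → r | Term Term; Term → r | X1 Y1 | X1 Term | X2 Y2; X1 → p; X2 → r; Y1 → X2 Term; Y2 → X1 Y3; Y3 → Expr X2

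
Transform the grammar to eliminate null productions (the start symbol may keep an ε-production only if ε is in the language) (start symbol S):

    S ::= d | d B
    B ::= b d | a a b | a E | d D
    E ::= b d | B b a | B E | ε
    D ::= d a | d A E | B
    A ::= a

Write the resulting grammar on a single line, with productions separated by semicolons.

Nullable set = {E}.
ε ∉ L(G), so no ε-production is kept.
Add the nullable-subset variants: B → a E gives a E | a. E → B E gives B E | B. D → d A E gives d A E | d A.

S ::= d | d B; B ::= b d | a a b | a E | a | d D; E ::= b d | B b a | B E | B; D ::= d a | d A E | d A | B; A ::= a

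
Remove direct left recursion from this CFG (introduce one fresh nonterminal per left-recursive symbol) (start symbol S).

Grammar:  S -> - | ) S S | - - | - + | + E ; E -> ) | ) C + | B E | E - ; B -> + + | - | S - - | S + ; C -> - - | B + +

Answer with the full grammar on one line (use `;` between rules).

E is directly left-recursive.
For E: α = {-}, β = {), ) C +, B E}. Rewrite as E → β E' and E' → α E' | ε.

S -> - | ) S S | - - | - + | + E; E -> ) E' | ) C + E' | B E E'; B -> + + | - | S - - | S +; C -> - - | B + +; E' -> - E' | ε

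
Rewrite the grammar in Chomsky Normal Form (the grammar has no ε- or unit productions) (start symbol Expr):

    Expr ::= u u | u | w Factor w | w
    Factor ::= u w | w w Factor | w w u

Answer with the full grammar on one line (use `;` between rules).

Introduce a nonterminal for each terminal appearing in a rule of length ≥ 2: X1 → u, X2 → w.
Binarize each right-hand side of length ≥ 3 by chaining fresh nonterminals (Y1, Y2, …): affected rules were Expr → X2 Factor X2; Factor → X2 X2 Factor; Factor → X2 X2 X1.

Expr ::= X1 X1 | u | X2 Y1 | w; Factor ::= X1 X2 | X2 Y2 | X2 Y3; X1 ::= u; X2 ::= w; Y1 ::= Factor X2; Y2 ::= X2 Factor; Y3 ::= X2 X1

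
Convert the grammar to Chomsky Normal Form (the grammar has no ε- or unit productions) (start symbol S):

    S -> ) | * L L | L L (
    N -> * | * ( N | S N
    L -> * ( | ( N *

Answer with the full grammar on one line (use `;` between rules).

S -> ) | X1 Y1 | L Y2; N -> * | X1 Y3 | S N; L -> X1 X2 | X2 Y4; X1 -> *; X2 -> (; Y1 -> L L; Y2 -> L X2; Y3 -> X2 N; Y4 -> N X1

Introduce a nonterminal for each terminal appearing in a rule of length ≥ 2: X1 → *, X2 → (.
Binarize each right-hand side of length ≥ 3 by chaining fresh nonterminals (Y1, Y2, …): affected rules were S → X1 L L; S → L L X2; N → X1 X2 N; L → X2 N X1.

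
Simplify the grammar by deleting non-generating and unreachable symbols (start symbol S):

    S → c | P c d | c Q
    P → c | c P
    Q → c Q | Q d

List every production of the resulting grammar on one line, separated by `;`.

S → c | P c d; P → c | c P

Generating nonterminals: {P, S}.
Reachable from S after that: {P, S}.
Removed useless symbols: {Q} and every production mentioning them.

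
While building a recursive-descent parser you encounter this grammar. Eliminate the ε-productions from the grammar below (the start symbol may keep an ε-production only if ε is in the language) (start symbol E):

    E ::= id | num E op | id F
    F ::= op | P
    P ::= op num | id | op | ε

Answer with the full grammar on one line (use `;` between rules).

E ::= id | num E op | id F; F ::= op | P; P ::= op num | id | op

Nullable set = {F, P}.
ε ∉ L(G), so no ε-production is kept.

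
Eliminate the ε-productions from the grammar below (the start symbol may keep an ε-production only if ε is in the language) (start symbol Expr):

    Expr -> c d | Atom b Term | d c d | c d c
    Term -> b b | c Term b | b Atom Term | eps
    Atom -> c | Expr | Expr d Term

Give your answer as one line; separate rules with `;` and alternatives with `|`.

Nullable set = {Term}.
ε ∉ L(G), so no ε-production is kept.
For each production, add variants omitting each subset of nullable occurrences: Expr → Atom b Term gives Atom b Term | Atom b. Term → c Term b gives c Term b | c b. Term → b Atom Term gives b Atom Term | b Atom. Atom → Expr d Term gives Expr d Term | Expr d.

Expr -> c d | Atom b Term | Atom b | d c d | c d c; Term -> b b | c Term b | c b | b Atom Term | b Atom; Atom -> c | Expr | Expr d Term | Expr d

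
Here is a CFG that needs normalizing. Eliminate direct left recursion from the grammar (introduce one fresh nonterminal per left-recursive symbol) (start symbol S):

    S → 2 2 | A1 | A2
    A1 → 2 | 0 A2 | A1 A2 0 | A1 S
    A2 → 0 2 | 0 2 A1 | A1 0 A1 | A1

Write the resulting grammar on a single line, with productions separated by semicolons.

A1 is directly left-recursive.
For A1: α = {A2 0, S}, β = {2, 0 A2}. Rewrite as A1 → β A1' and A1' → α A1' | ε.

S → 2 2 | A1 | A2; A1 → 2 A1' | 0 A2 A1'; A2 → 0 2 | 0 2 A1 | A1 0 A1 | A1; A1' → A2 0 A1' | S A1' | eps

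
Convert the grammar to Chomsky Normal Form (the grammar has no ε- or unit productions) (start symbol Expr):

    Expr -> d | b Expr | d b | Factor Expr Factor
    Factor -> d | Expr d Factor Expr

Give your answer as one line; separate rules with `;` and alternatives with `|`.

Expr -> d | X1 Expr | X2 X1 | Factor Y1; Factor -> d | Expr Y2; X1 -> b; X2 -> d; Y1 -> Expr Factor; Y2 -> X2 Y3; Y3 -> Factor Expr

Introduce a nonterminal for each terminal appearing in a rule of length ≥ 2: X1 → b, X2 → d.
Binarize each right-hand side of length ≥ 3 by chaining fresh nonterminals (Y1, Y2, …): affected rules were Expr → Factor Expr Factor; Factor → Expr X2 Factor Expr.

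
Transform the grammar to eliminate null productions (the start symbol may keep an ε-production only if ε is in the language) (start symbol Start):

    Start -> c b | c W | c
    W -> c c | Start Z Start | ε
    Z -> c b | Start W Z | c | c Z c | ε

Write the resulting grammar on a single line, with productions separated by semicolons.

Start -> c b | c W | c; W -> c c | Start Z Start | Start Start; Z -> c b | Start W Z | Start W | Start Z | Start | c | c Z c | c c

Nullable set = {W, Z}.
ε ∉ L(G), so no ε-production is kept.
Add the nullable-subset variants: Start → c W gives c W | c. W → Start Z Start gives Start Z Start | Start Start. Z → Start W Z gives Start W Z | Start W | Start Z | Start. Z → c Z c gives c Z c | c c.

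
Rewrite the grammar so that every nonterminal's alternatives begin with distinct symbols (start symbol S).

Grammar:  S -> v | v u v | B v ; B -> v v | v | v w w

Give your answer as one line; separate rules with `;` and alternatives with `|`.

S has alternatives sharing prefix 'v': factor to S → v S' with S' → ε | u v.
B has alternatives sharing prefix 'v': factor to B → v B' with B' → v | ε | w w.

S -> B v | v S'; B -> v B'; S' -> ε | u v; B' -> v | ε | w w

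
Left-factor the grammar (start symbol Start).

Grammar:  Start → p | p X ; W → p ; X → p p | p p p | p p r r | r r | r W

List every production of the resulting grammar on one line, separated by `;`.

Start → p Start1; W → p; X → p p X1 | r X2; Start1 → ε | X; X1 → ε | p | r r; X2 → r | W

Start has alternatives sharing prefix 'p': factor to Start → p Start1 with Start1 → ε | X.
X has alternatives sharing prefix 'p p': factor to X → p p X1 with X1 → ε | p | r r.
X has alternatives sharing prefix 'r': factor to X → r X2 with X2 → r | W.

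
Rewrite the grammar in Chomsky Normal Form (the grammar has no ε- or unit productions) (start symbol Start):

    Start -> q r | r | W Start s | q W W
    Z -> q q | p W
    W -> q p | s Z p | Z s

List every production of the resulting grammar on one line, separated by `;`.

Start -> X1 X2 | r | W Y1 | X1 Y2; Z -> X1 X1 | X4 W; W -> X1 X4 | X3 Y3 | Z X3; X1 -> q; X2 -> r; X3 -> s; X4 -> p; Y1 -> Start X3; Y2 -> W W; Y3 -> Z X4

Introduce a nonterminal for each terminal appearing in a rule of length ≥ 2: X1 → q, X2 → r, X3 → s, X4 → p.
Binarize each right-hand side of length ≥ 3 by chaining fresh nonterminals (Y1, Y2, …): affected rules were Start → W Start X3; Start → X1 W W; W → X3 Z X4.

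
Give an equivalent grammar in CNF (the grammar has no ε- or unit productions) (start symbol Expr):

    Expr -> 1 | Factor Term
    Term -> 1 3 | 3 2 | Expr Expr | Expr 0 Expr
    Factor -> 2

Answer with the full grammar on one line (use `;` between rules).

Expr -> 1 | Factor Term; Term -> X1 X2 | X2 X3 | Expr Expr | Expr Y1; Factor -> 2; X1 -> 1; X2 -> 3; X3 -> 2; X4 -> 0; Y1 -> X4 Expr

Introduce a nonterminal for each terminal appearing in a rule of length ≥ 2: X1 → 1, X2 → 3, X3 → 2, X4 → 0.
Binarize each right-hand side of length ≥ 3 by chaining fresh nonterminals (Y1, Y2, …): affected rules were Term → Expr X4 Expr.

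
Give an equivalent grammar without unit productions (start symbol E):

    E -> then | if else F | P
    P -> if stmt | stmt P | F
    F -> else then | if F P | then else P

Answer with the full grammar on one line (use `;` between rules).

E -> then | if else F | if stmt | stmt P | else then | if F P | then else P; P -> else then | if F P | then else P | if stmt | stmt P; F -> else then | if F P | then else P

Unit pairs: E ⇒* {F, P}; P ⇒* {F}.
For every A with A ⇒* B via unit rules, add B's non-unit alternatives to A; then delete every rule of the form X → Y.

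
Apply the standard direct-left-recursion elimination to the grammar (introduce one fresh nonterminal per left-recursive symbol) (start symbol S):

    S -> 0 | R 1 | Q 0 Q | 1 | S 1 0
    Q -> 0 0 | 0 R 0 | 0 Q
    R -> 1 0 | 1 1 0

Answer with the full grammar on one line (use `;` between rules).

S -> 0 S' | R 1 S' | Q 0 Q S' | 1 S'; Q -> 0 0 | 0 R 0 | 0 Q; R -> 1 0 | 1 1 0; S' -> 1 0 S' | ε

S is directly left-recursive.
For S: α = {1 0}, β = {0, R 1, Q 0 Q, 1}. Rewrite as S → β S' and S' → α S' | ε.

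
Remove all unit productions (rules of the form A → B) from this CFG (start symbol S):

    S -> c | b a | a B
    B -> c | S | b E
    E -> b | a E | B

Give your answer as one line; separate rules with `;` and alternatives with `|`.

S -> c | b a | a B; B -> c | b E | b a | a B; E -> c | b E | b | a E | b a | a B

Unit pairs: B ⇒* {S}; E ⇒* {B, S}.
For every A with A ⇒* B via unit rules, add B's non-unit alternatives to A; then delete every rule of the form X → Y.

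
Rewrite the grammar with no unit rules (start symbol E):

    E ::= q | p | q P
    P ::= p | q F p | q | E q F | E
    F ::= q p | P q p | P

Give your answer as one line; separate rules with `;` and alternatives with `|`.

E ::= q | p | q P; P ::= q | p | q P | q F p | E q F; F ::= q | p | q P | q p | P q p | q F p | E q F

Unit pairs: F ⇒* {E, P}; P ⇒* {E}.
For every A with A ⇒* B via unit rules, add B's non-unit alternatives to A; then delete every rule of the form X → Y.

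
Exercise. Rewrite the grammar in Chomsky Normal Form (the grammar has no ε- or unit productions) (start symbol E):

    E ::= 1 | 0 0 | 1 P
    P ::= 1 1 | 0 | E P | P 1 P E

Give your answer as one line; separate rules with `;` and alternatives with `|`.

E ::= 1 | X1 X1 | X2 P; P ::= X2 X2 | 0 | E P | P Y1; X1 ::= 0; X2 ::= 1; Y1 ::= X2 Y2; Y2 ::= P E

Introduce a nonterminal for each terminal appearing in a rule of length ≥ 2: X1 → 0, X2 → 1.
Binarize each right-hand side of length ≥ 3 by chaining fresh nonterminals (Y1, Y2, …): affected rules were P → P X2 P E.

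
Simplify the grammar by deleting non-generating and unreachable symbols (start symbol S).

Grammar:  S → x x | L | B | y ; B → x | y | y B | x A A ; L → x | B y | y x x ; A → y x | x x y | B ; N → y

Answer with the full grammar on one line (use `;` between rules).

S → x x | L | B | y; B → x | y | y B | x A A; L → x | B y | y x x; A → y x | x x y | B

Generating nonterminals: {A, B, L, N, S}.
Reachable from S after that: {A, B, L, S}.
Removed useless symbols: {N} and every production mentioning them.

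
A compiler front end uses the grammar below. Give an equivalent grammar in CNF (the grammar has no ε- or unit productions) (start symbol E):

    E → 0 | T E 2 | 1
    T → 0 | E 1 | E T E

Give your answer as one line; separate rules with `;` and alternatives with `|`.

Introduce a nonterminal for each terminal appearing in a rule of length ≥ 2: X1 → 2, X2 → 1.
Binarize each right-hand side of length ≥ 3 by chaining fresh nonterminals (Y1, Y2, …): affected rules were E → T E X1; T → E T E.

E → 0 | T Y1 | 1; T → 0 | E X2 | E Y2; X1 → 2; X2 → 1; Y1 → E X1; Y2 → T E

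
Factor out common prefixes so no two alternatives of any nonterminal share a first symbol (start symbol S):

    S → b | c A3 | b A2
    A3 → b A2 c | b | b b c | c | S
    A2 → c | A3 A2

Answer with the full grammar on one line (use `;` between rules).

S has alternatives sharing prefix 'b': factor to S → b S' with S' → ε | A2.
A3 has alternatives sharing prefix 'b': factor to A3 → b A3' with A3' → A2 c | ε | b c.

S → c A3 | b S'; A3 → c | S | b A3'; A2 → c | A3 A2; S' → ε | A2; A3' → A2 c | ε | b c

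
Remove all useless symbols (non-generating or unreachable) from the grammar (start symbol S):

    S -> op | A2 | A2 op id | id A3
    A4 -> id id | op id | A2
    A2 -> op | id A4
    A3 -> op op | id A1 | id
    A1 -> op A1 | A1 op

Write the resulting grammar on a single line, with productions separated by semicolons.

S -> op | A2 | A2 op id | id A3; A4 -> id id | op id | A2; A2 -> op | id A4; A3 -> op op | id

Generating nonterminals: {A2, A3, A4, S}.
Reachable from S after that: {A2, A3, A4, S}.
Removed useless symbols: {A1} and every production mentioning them.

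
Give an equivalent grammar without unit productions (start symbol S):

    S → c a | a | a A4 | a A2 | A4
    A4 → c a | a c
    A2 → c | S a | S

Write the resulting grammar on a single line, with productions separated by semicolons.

Unit pairs: A2 ⇒* {A4, S}; S ⇒* {A4}.
Replace each nonterminal's rules with the union of the non-unit rules of every nonterminal it unit-derives.

S → c a | a c | a | a A4 | a A2; A4 → c a | a c; A2 → c a | a c | c | S a | a | a A4 | a A2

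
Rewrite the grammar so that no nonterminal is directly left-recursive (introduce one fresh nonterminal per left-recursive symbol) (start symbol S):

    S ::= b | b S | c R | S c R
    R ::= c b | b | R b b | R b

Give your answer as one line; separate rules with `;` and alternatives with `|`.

S ::= b S' | b S S' | c R S'; R ::= c b R' | b R'; S' ::= c R S' | eps; R' ::= b b R' | b R' | eps

Left recursion appears on S, R.
For S: α = {c R}, β = {b, b S, c R}. Rewrite as S → β S' and S' → α S' | ε.
For R: α = {b b, b}, β = {c b, b}. Rewrite as R → β R' and R' → α R' | ε.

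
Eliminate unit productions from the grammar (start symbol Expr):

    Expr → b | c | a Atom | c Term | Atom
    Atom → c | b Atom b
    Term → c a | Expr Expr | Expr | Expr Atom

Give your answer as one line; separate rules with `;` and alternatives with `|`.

Unit pairs: Expr ⇒* {Atom}; Term ⇒* {Atom, Expr}.
Replace each nonterminal's rules with the union of the non-unit rules of every nonterminal it unit-derives.

Expr → c | b Atom b | b | a Atom | c Term; Atom → c | b Atom b; Term → c a | Expr Expr | Expr Atom | c | b Atom b | b | a Atom | c Term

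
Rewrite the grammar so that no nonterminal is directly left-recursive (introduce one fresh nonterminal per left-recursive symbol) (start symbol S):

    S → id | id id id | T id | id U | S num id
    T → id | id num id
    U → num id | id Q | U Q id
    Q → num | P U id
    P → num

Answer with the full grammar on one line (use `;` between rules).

S → id S' | id id id S' | T id S' | id U S'; T → id | id num id; U → num id U' | id Q U'; Q → num | P U id; P → num; S' → num id S' | ε; U' → Q id U' | ε

S, U are directly left-recursive.
For S: α = {num id}, β = {id, id id id, T id, id U}. Rewrite as S → β S' and S' → α S' | ε.
For U: α = {Q id}, β = {num id, id Q}. Rewrite as U → β U' and U' → α U' | ε.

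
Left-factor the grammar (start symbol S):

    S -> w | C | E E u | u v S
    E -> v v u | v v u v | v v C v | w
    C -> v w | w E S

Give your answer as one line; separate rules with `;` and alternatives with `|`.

S -> w | C | E E u | u v S; E -> w | v v E'; C -> v w | w E S; E' -> C v | u E''; E'' -> ε | v

E has alternatives sharing prefix 'v v': factor to E → v v E' with E' → u | u v | C v.
E' has alternatives sharing prefix 'u': factor to E' → u E'' with E'' → ε | v.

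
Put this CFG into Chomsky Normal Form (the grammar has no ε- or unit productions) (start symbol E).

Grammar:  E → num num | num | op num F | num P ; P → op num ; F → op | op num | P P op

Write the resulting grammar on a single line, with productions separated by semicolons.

Introduce a nonterminal for each terminal appearing in a rule of length ≥ 2: X1 → num, X2 → op.
Binarize each right-hand side of length ≥ 3 by chaining fresh nonterminals (Y1, Y2, …): affected rules were E → X2 X1 F; F → P P X2.

E → X1 X1 | num | X2 Y1 | X1 P; P → X2 X1; F → op | X2 X1 | P Y2; X1 → num; X2 → op; Y1 → X1 F; Y2 → P X2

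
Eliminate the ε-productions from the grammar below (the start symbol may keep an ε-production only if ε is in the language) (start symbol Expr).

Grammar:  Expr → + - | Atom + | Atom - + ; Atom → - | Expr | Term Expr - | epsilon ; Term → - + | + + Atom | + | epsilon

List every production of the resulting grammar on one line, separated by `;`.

Expr → + - | Atom + | + | Atom - + | - +; Atom → - | Expr | Term Expr - | Expr -; Term → - + | + + Atom | + + | +

Nullable set = {Atom, Term}.
ε ∉ L(G), so no ε-production is kept.
Add the nullable-subset variants: Expr → Atom + gives Atom + | +. Expr → Atom - + gives Atom - + | - +. Atom → Term Expr - gives Term Expr - | Expr -. Term → + + Atom gives + + Atom | + +.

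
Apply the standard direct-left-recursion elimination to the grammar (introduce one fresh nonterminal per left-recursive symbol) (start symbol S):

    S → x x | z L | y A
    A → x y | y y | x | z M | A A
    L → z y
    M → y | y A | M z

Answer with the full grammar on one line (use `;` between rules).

Directly left-recursive nonterminals: A, M.
For A: α = {A}, β = {x y, y y, x, z M}. Rewrite as A → β A' and A' → α A' | ε.
For M: α = {z}, β = {y, y A}. Rewrite as M → β M' and M' → α M' | ε.

S → x x | z L | y A; A → x y A' | y y A' | x A' | z M A'; L → z y; M → y M' | y A M'; A' → A A' | ε; M' → z M' | ε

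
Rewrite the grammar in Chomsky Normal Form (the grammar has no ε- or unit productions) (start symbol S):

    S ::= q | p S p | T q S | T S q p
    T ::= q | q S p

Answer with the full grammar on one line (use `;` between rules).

S ::= q | X1 Y1 | T Y2 | T Y3; T ::= q | X2 Y5; X1 ::= p; X2 ::= q; Y1 ::= S X1; Y2 ::= X2 S; Y3 ::= S Y4; Y4 ::= X2 X1; Y5 ::= S X1

Introduce a nonterminal for each terminal appearing in a rule of length ≥ 2: X1 → p, X2 → q.
Binarize each right-hand side of length ≥ 3 by chaining fresh nonterminals (Y1, Y2, …): affected rules were S → X1 S X1; S → T X2 S; S → T S X2 X1; T → X2 S X1.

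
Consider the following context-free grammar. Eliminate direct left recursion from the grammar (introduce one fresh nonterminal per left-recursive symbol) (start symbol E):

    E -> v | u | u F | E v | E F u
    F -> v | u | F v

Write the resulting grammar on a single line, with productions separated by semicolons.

Directly left-recursive nonterminals: E, F.
For E: α = {v, F u}, β = {v, u, u F}. Rewrite as E → β E' and E' → α E' | ε.
For F: α = {v}, β = {v, u}. Rewrite as F → β F' and F' → α F' | ε.

E -> v E' | u E' | u F E'; F -> v F' | u F'; E' -> v E' | F u E' | ε; F' -> v F' | ε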